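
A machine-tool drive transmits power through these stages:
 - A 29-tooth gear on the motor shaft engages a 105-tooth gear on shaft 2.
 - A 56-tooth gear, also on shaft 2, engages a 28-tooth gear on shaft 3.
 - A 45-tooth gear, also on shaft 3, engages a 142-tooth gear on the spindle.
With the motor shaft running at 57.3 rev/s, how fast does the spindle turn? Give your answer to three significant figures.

10.0 rev/s

the motor shaft → shaft 2 (gear mesh, 105/29): 57.3 ÷ 3.6207 = 15.826 rev/s
shaft 2 → shaft 3 (gear mesh, 28/56): 15.826 ÷ 0.5 = 31.651 rev/s
shaft 3 → the spindle (gear mesh, 142/45): 31.651 ÷ 3.1556 = 10.03 rev/s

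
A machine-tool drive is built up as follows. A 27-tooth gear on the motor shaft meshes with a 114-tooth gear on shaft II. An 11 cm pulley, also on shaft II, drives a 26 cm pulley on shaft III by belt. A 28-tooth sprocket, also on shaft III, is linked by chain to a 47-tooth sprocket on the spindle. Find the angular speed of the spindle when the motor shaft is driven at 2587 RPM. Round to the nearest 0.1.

154.4 RPM

gear mesh 114/27 = 4.2222 → 2587/4.2222 = 612.71 RPM
belt 26/11 = 2.3636 → 612.71/2.3636 = 259.22 RPM
chain 47/28 = 1.6786 → 259.22/1.6786 = 154.43 RPM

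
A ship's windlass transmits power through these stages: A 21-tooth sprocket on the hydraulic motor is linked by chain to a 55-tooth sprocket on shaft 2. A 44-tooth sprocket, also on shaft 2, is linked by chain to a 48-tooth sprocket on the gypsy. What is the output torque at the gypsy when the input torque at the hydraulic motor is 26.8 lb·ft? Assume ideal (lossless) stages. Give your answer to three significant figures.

After the chain (55/21): 26.8 × 2.619 = 70.19 lb·ft
After the chain (48/44): 70.19 × 1.0909 = 76.571 lb·ft

76.6 lb·ft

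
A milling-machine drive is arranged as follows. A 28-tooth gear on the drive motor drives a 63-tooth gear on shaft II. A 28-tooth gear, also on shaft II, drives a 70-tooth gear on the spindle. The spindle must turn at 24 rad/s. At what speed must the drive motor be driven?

135 rad/s

Overall ratio R = 2.25 × 2.5 = 5.625.
Required input speed = output speed × R = 24 × 5.625 = 135 rad/s.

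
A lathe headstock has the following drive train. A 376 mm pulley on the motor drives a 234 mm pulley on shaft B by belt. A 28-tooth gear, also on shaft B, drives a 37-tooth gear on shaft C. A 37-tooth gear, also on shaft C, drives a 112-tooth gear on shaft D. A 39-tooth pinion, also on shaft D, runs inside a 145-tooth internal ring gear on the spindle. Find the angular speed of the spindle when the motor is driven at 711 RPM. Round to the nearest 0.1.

76.8 RPM

Belt: ratio = 234/376 = 0.62234, so shaft B turns at 711 / 0.62234 = 1142.5 RPM.
Gear mesh: ratio = 37/28 = 1.3214, so shaft C turns at 1142.5 / 1.3214 = 864.57 RPM.
Gear mesh: ratio = 112/37 = 3.027, so shaft D turns at 864.57 / 3.027 = 285.62 RPM.
Internal gear: ratio = 145/39 = 3.7179, so the spindle turns at 285.62 / 3.7179 = 76.821 RPM.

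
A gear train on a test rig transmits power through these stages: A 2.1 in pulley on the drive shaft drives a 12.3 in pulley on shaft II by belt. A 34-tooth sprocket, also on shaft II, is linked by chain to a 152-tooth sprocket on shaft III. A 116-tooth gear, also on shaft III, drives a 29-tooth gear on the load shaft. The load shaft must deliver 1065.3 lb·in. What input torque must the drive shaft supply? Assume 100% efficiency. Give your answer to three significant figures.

Overall ratio R = 5.8571 × 4.4706 × 0.25 = 6.5462.
Input torque = output torque / R = 1065.3 / 6.5462 = 162.74 lb·in.

163 lb·in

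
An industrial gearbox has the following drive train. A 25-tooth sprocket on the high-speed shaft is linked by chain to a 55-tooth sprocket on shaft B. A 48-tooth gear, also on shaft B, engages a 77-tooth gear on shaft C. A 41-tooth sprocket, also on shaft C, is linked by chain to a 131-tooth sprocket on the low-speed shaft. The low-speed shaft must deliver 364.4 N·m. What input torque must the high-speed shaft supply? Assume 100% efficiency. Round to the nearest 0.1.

Overall ratio R = 2.2 × 1.6042 × 3.1951 = 11.276.
Input torque = output torque / R = 364.4 / 11.276 = 32.316 N·m.

32.3 N·m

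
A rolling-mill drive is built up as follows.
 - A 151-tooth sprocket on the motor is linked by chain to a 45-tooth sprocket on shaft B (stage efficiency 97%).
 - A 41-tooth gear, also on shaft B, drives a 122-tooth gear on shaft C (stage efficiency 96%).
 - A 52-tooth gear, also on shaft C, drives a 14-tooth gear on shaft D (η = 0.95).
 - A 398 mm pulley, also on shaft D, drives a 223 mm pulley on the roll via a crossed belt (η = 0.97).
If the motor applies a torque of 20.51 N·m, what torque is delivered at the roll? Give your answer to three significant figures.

After the chain (45/151): 20.51 × 0.29801 × 0.97 = 5.9289 N·m
After the gear mesh (122/41): 5.9289 × 2.9756 × 0.96 = 16.936 N·m
After the gear mesh (14/52): 16.936 × 0.26923 × 0.95 = 4.3318 N·m
After the belt (223/398): 4.3318 × 0.5603 × 0.97 = 2.3543 N·m

2.35 N·m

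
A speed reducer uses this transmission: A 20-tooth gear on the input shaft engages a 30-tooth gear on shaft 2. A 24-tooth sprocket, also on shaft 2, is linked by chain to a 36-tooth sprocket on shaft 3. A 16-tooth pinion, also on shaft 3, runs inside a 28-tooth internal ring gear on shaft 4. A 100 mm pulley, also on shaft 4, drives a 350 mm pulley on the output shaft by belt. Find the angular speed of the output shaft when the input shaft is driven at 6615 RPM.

the input shaft → shaft 2 (gear mesh, 30/20): 6615 ÷ 1.5 = 4410 RPM
shaft 2 → shaft 3 (chain, 36/24): 4410 ÷ 1.5 = 2940 RPM
shaft 3 → shaft 4 (internal gear, 28/16): 2940 ÷ 1.75 = 1680 RPM
shaft 4 → the output shaft (belt, 350/100): 1680 ÷ 3.5 = 480 RPM

480 RPM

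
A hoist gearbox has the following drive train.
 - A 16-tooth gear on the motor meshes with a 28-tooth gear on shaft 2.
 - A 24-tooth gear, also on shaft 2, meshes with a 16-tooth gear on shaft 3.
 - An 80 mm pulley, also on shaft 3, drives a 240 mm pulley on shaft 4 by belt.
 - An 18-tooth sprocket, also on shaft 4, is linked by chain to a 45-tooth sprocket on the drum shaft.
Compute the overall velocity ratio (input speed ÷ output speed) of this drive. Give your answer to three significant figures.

8.75

Each stage contributes driven/driver: gear mesh 28/16 = 1.75, gear mesh 16/24 = 0.66667, belt 240/80 = 3, chain 45/18 = 2.5.
Overall: 1.75 × 0.66667 × 3 × 2.5 = 8.75.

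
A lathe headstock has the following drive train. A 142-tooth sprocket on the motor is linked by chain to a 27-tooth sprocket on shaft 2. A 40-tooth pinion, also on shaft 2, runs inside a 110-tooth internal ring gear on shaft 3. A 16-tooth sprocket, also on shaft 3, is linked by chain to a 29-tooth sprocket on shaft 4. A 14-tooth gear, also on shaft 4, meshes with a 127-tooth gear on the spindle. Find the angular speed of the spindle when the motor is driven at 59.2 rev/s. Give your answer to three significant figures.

chain 27/142 = 0.19014 → 59.2/0.19014 = 311.35 rev/s
internal gear 110/40 = 2.75 → 311.35/2.75 = 113.22 rev/s
chain 29/16 = 1.8125 → 113.22/1.8125 = 62.465 rev/s
gear mesh 127/14 = 9.0714 → 62.465/9.0714 = 6.8859 rev/s

6.89 rev/s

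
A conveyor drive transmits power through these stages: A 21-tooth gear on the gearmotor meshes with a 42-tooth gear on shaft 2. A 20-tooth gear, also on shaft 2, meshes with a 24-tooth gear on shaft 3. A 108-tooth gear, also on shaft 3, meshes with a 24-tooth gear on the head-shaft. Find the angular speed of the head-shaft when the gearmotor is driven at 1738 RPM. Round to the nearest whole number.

3259 RPM

gear mesh 42/21 = 2 → 1738/2 = 869 RPM
gear mesh 24/20 = 1.2 → 869/1.2 = 724.17 RPM
gear mesh 24/108 = 0.22222 → 724.17/0.22222 = 3258.8 RPM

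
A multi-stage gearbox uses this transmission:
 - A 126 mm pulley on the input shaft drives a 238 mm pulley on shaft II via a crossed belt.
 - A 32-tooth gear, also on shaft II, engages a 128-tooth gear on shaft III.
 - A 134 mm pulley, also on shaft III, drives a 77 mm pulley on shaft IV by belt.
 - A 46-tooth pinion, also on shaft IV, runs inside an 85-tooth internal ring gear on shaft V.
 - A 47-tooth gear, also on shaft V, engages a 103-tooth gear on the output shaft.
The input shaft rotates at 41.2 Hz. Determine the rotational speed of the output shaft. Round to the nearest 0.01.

the input shaft → shaft II (belt, 238/126): 41.2 ÷ 1.8889 = 21.812 Hz
shaft II → shaft III (gear mesh, 128/32): 21.812 ÷ 4 = 5.4529 Hz
shaft III → shaft IV (belt, 77/134): 5.4529 ÷ 0.57463 = 9.4895 Hz
shaft IV → shaft V (internal gear, 85/46): 9.4895 ÷ 1.8478 = 5.1355 Hz
shaft V → the output shaft (gear mesh, 103/47): 5.1355 ÷ 2.1915 = 2.3434 Hz

2.34 Hz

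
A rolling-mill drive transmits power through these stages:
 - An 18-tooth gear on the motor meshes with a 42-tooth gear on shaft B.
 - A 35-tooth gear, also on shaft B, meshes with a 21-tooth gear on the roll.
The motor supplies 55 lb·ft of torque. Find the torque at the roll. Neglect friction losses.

77 lb·ft

gear mesh 42/18 = 2.3333 → τ = 55·2.3333 = 128.33 lb·ft
gear mesh 21/35 = 0.6 → τ = 128.33·0.6 = 77 lb·ft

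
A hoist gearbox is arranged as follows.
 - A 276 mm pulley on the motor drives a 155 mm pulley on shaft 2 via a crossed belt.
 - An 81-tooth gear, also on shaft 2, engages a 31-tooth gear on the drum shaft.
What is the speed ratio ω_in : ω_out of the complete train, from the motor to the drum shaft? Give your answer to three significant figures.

Each stage contributes driven/driver: belt 155/276 = 0.56159, gear mesh 31/81 = 0.38272.
Overall: 0.56159 × 0.38272 = 0.21493.

0.215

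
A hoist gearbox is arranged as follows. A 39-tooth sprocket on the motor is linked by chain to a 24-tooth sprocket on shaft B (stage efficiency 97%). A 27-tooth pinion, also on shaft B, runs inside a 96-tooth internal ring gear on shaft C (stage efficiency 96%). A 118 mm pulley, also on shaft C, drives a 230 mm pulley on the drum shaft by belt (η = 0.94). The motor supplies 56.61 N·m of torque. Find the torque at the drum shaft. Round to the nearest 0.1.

211.3 N·m

After the chain (24/39): 56.61 × 0.61538 × 0.97 = 33.792 N·m
After the internal gear (96/27): 33.792 × 3.5556 × 0.96 = 115.34 N·m
After the belt (230/118): 115.34 × 1.9492 × 0.94 = 211.33 N·m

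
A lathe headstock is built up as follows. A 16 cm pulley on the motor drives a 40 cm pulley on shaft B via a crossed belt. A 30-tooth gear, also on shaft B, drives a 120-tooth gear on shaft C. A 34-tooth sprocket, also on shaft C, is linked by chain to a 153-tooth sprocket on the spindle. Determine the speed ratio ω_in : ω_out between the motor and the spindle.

45

Each stage contributes driven/driver: belt 40/16 = 2.5, gear mesh 120/30 = 4, chain 153/34 = 4.5.
Overall: 2.5 × 4 × 4.5 = 45.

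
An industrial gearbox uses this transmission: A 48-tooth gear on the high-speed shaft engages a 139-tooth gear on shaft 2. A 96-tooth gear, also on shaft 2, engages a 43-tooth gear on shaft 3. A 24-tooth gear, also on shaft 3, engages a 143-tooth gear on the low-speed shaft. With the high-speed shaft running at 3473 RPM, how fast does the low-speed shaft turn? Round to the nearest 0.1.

449.4 RPM

gear mesh 139/48 = 2.8958 → 3473/2.8958 = 1199.3 RPM
gear mesh 43/96 = 0.44792 → 1199.3/0.44792 = 2677.5 RPM
gear mesh 143/24 = 5.9583 → 2677.5/5.9583 = 449.38 RPM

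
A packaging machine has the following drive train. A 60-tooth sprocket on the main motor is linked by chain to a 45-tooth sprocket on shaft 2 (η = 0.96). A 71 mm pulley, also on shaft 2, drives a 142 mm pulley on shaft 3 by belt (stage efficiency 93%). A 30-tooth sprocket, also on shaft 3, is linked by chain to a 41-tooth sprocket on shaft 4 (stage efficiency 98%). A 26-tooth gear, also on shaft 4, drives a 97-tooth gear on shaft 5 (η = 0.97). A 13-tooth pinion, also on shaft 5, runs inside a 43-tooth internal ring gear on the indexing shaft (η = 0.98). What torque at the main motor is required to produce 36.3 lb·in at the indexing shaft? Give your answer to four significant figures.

1.725 lb·in

Overall ratio R = 0.75 × 2 × 1.3667 × 3.7308 × 3.3077 = 25.297; overall efficiency η = 0.96 × 0.93 × 0.98 × 0.97 × 0.98 = 0.8317.
Input torque = output torque / (R × η) = 36.3 / (25.297 × 0.8317) = 1.7252 lb·in.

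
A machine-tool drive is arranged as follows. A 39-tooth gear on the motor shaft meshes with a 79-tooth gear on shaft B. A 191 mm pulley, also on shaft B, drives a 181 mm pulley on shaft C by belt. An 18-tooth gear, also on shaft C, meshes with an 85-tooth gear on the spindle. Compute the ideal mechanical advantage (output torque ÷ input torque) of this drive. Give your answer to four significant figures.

Each stage contributes driven/driver: gear mesh 79/39 = 2.0256, belt 181/191 = 0.94764, gear mesh 85/18 = 4.7222.
Overall: 2.0256 × 0.94764 × 4.7222 = 9.0647.

9.065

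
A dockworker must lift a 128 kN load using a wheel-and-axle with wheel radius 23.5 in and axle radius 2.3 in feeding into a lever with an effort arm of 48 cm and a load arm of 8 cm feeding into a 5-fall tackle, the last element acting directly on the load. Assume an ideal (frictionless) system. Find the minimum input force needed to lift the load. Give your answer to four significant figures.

0.4176 kN

Wheel-and-axle MA = R/r = 23.5/2.3 = 10.217.
Lever MA = effort arm / load arm = 48/8 = 6.
Block-and-tackle MA = number of supporting rope parts = 5.
Combined ideal MA = 10.217 × 6 × 5 = 306.52.
Effort = load / MA = 128 / 306.52 = 0.41759 kN.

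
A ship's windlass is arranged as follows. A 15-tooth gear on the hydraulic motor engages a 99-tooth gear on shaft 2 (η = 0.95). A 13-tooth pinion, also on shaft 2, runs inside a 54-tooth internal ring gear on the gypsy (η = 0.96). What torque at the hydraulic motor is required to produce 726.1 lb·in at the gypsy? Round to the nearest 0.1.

Overall ratio R = 6.6 × 4.1538 = 27.415; overall efficiency η = 0.95 × 0.96 = 0.9120.
Input torque = output torque / (R × η) = 726.1 / (27.415 × 0.9120) = 29.041 lb·in.

29.0 lb·in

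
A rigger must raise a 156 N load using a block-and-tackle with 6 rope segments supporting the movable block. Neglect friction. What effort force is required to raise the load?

26 N

Block-and-tackle MA = number of supporting rope parts = 6.
Effort = load / MA = 156 / 6 = 26 N.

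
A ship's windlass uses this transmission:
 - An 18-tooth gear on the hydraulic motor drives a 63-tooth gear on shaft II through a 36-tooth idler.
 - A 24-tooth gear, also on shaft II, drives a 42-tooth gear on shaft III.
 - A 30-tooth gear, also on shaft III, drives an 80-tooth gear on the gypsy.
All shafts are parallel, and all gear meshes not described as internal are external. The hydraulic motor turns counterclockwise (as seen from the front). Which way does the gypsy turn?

counterclockwise

the hydraulic motor → shaft II: driver → idler → driven is 2 external meshes, 2 reversals → CCW.
shaft II → shaft III: external mesh, 1 reversal → CW.
shaft III → the gypsy: external mesh, 1 reversal → CCW.
4 reversals in total — an even number — so the gypsy turns the same way as the hydraulic motor.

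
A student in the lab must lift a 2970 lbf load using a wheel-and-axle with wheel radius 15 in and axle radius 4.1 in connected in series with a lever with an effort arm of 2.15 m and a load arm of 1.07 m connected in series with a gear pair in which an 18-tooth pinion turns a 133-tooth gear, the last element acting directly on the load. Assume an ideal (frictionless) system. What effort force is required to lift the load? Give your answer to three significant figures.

54.7 lbf

Wheel-and-axle MA = R/r = 15/4.1 = 3.6585.
Lever MA = effort arm / load arm = 2.15/1.07 = 2.0093.
Gear pair MA = 133/18 = 7.3889.
Combined ideal MA = 3.6585 × 2.0093 × 7.3889 = 54.318.
Effort = load / MA = 2970 / 54.318 = 54.678 lbf.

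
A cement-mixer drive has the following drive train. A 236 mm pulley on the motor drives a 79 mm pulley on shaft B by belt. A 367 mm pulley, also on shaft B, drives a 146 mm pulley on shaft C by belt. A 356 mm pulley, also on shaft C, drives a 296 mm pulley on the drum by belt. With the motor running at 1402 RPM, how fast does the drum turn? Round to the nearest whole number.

belt 79/236 = 0.33475 → 1402/0.33475 = 4188.3 RPM
belt 146/367 = 0.39782 → 4188.3/0.39782 = 10528 RPM
belt 296/356 = 0.83146 → 10528/0.83146 = 12662 RPM

12662 RPM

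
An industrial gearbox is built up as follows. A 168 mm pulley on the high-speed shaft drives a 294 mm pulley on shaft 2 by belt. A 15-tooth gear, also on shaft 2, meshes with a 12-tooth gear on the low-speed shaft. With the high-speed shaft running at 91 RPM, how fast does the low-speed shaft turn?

65 RPM

belt 294/168 = 1.75 → 91/1.75 = 52 RPM
gear mesh 12/15 = 0.8 → 52/0.8 = 65 RPM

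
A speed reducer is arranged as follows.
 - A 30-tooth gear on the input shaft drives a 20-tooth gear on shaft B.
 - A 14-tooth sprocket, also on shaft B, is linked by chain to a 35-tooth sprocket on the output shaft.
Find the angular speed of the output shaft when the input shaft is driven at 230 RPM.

Gear mesh: ratio = 20/30 = 0.66667, so shaft B turns at 230 / 0.66667 = 345 RPM.
Chain: ratio = 35/14 = 2.5, so the output shaft turns at 345 / 2.5 = 138 RPM.

138 RPM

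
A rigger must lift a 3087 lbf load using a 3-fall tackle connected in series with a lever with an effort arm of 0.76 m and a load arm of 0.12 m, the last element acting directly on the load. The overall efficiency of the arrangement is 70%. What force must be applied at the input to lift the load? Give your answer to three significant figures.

Block-and-tackle MA = number of supporting rope parts = 3.
Lever MA = effort arm / load arm = 0.76/0.12 = 6.3333.
Combined ideal MA = 3 × 6.3333 = 19.
Actual MA = 19 × 0.70 = 13.3.
Effort = load / actual MA = 3087 / 13.3 = 232.11 lbf.

232 lbf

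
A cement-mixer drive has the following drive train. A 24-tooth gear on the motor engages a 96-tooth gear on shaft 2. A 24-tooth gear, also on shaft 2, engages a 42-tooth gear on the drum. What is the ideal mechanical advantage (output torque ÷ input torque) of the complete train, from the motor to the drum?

Each stage contributes driven/driver: gear mesh 96/24 = 4, gear mesh 42/24 = 1.75.
Overall: 4 × 1.75 = 7.

7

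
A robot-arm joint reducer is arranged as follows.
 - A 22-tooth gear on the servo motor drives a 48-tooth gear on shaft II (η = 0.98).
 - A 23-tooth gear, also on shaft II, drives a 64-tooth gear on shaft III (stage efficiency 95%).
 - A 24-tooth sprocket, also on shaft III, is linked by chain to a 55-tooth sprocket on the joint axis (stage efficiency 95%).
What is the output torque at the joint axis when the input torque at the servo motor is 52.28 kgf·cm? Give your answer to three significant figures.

643 kgf·cm

Gear mesh: ratio = 48/22 = 2.1818; torque at shaft II = 52.28 × 2.1818 × 0.98 = 111.78 kgf·cm.
Gear mesh: ratio = 64/23 = 2.7826; torque at shaft III = 111.78 × 2.7826 × 0.95 = 295.5 kgf·cm.
Chain: ratio = 55/24 = 2.2917; torque at the joint axis = 295.5 × 2.2917 × 0.95 = 643.33 kgf·cm.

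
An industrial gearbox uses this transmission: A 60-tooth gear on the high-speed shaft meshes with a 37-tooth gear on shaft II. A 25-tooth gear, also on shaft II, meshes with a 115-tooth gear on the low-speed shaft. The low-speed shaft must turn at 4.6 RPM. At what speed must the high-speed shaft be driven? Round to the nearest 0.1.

13.0 RPM

Overall ratio R = 0.61667 × 4.6 = 2.8367.
Required input speed = output speed × R = 4.6 × 2.8367 = 13.049 RPM.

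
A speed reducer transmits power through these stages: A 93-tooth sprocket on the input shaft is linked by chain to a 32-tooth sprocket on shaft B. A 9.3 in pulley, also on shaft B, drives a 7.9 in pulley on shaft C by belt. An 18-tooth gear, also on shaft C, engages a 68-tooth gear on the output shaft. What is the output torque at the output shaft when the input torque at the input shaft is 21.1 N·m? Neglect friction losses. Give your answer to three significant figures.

Chain: ratio = 32/93 = 0.34409; torque at shaft B = 21.1 × 0.34409 = 7.2602 N·m.
Belt: ratio = 7.9/9.3 = 0.84946; torque at shaft C = 7.2602 × 0.84946 = 6.1673 N·m.
Gear mesh: ratio = 68/18 = 3.7778; torque at the output shaft = 6.1673 × 3.7778 = 23.299 N·m.

23.3 N·m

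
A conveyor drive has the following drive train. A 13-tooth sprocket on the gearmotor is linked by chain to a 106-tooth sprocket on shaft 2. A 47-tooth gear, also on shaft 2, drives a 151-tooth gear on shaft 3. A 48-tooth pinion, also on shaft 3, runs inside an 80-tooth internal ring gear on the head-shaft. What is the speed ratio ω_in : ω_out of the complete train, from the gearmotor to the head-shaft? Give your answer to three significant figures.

43.7

Each stage contributes driven/driver: chain 106/13 = 8.1538, gear mesh 151/47 = 3.2128, internal gear 80/48 = 1.6667.
Overall: 8.1538 × 3.2128 × 1.6667 = 43.661.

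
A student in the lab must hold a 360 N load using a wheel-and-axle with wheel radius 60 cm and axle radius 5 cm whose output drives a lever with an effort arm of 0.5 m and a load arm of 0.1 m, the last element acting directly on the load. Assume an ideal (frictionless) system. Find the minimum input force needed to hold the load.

Wheel-and-axle MA = R/r = 60/5 = 12.
Lever MA = effort arm / load arm = 0.5/0.1 = 5.
Combined ideal MA = 12 × 5 = 60.
Effort = load / MA = 360 / 60 = 6 N.

6 N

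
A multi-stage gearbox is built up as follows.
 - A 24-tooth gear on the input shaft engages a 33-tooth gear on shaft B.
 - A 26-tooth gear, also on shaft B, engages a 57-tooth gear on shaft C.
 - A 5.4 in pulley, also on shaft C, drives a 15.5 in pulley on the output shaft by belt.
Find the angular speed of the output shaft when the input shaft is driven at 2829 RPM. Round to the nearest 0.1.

gear mesh 33/24 = 1.375 → 2829/1.375 = 2057.5 RPM
gear mesh 57/26 = 2.1923 → 2057.5/2.1923 = 938.49 RPM
belt 15.5/5.4 = 2.8704 → 938.49/2.8704 = 326.96 RPM

327.0 RPM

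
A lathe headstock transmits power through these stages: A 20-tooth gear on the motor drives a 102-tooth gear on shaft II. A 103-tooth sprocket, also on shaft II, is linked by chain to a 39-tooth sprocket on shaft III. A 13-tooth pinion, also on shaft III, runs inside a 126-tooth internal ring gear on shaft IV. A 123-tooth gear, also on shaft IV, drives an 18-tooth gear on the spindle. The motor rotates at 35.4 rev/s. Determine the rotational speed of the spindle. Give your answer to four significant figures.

12.92 rev/s

the motor → shaft II (gear mesh, 102/20): 35.4 ÷ 5.1 = 6.9412 rev/s
shaft II → shaft III (chain, 39/103): 6.9412 ÷ 0.37864 = 18.332 rev/s
shaft III → shaft IV (internal gear, 126/13): 18.332 ÷ 9.6923 = 1.8914 rev/s
shaft IV → the spindle (gear mesh, 18/123): 1.8914 ÷ 0.14634 = 12.924 rev/s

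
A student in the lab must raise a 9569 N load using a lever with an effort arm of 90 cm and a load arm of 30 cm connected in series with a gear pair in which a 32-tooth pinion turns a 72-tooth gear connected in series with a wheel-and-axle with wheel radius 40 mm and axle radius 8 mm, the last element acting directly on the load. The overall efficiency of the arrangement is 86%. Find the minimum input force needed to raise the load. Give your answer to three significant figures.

Lever MA = effort arm / load arm = 90/30 = 3.
Gear pair MA = 72/32 = 2.25.
Wheel-and-axle MA = R/r = 40/8 = 5.
Combined ideal MA = 3 × 2.25 × 5 = 33.75.
Actual MA = 33.75 × 0.86 = 29.025.
Effort = load / actual MA = 9569 / 29.025 = 329.68 N.

330 N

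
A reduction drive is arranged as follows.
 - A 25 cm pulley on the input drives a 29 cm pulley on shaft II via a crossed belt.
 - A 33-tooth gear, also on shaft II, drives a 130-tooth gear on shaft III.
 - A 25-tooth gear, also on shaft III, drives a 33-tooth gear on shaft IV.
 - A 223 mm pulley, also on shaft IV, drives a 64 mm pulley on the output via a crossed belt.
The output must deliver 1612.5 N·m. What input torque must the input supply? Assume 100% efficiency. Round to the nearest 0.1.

931.5 N·m

Overall ratio R = 1.16 × 3.9394 × 1.32 × 0.287 = 1.7312.
Input torque = output torque / R = 1612.5 / 1.7312 = 931.46 N·m.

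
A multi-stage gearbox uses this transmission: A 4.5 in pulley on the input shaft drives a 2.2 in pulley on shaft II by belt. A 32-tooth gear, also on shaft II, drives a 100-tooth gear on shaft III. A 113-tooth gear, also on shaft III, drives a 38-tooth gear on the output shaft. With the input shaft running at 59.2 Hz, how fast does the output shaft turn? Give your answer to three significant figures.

Belt: ratio = 2.2/4.5 = 0.48889, so shaft II turns at 59.2 / 0.48889 = 121.09 Hz.
Gear mesh: ratio = 100/32 = 3.125, so shaft III turns at 121.09 / 3.125 = 38.749 Hz.
Gear mesh: ratio = 38/113 = 0.33628, so the output shaft turns at 38.749 / 0.33628 = 115.23 Hz.

115 Hz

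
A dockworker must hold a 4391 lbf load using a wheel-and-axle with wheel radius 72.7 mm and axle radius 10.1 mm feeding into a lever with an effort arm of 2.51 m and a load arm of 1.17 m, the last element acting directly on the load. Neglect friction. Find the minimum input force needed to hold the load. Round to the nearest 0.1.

284.4 lbf

Wheel-and-axle MA = R/r = 72.7/10.1 = 7.198.
Lever MA = effort arm / load arm = 2.51/1.17 = 2.1453.
Combined ideal MA = 7.198 × 2.1453 = 15.442.
Effort = load / MA = 4391 / 15.442 = 284.36 lbf.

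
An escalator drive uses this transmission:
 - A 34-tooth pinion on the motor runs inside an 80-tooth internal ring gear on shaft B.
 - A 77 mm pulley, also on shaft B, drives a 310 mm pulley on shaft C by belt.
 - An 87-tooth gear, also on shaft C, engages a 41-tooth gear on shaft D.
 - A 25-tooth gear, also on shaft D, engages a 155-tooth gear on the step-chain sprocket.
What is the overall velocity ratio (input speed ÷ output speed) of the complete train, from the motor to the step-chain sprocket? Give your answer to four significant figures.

Each stage contributes driven/driver: internal gear 80/34 = 2.3529, belt 310/77 = 4.026, gear mesh 41/87 = 0.47126, gear mesh 155/25 = 6.2.
Overall: 2.3529 × 4.026 × 0.47126 × 6.2 = 27.678.

27.68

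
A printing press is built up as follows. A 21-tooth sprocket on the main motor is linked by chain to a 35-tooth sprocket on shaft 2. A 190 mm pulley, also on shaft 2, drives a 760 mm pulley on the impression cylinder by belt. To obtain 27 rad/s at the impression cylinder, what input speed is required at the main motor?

Overall ratio R = 1.6667 × 4 = 6.6667.
Required input speed = output speed × R = 27 × 6.6667 = 180 rad/s.

180 rad/s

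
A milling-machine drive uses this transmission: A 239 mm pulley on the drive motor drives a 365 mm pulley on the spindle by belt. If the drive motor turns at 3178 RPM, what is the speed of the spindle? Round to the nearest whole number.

2081 RPM

Belt: ratio = 365/239 = 1.5272, so the spindle turns at 3178 / 1.5272 = 2080.9 RPM.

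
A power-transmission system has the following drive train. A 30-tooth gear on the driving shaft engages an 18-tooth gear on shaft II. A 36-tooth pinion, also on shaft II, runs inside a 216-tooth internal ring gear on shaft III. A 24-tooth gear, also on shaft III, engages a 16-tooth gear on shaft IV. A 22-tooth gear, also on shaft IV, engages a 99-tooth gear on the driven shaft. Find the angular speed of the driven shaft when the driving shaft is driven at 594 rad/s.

55 rad/s

gear mesh 18/30 = 0.6 → 594/0.6 = 990 rad/s
internal gear 216/36 = 6 → 990/6 = 165 rad/s
gear mesh 16/24 = 0.66667 → 165/0.66667 = 247.5 rad/s
gear mesh 99/22 = 4.5 → 247.5/4.5 = 55 rad/s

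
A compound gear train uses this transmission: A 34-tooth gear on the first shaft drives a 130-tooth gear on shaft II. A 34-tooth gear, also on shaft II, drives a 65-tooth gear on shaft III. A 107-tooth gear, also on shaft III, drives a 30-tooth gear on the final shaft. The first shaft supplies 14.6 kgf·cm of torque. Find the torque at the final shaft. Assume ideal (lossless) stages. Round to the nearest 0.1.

gear mesh 130/34 = 3.8235 → τ = 14.6·3.8235 = 55.824 kgf·cm
gear mesh 65/34 = 1.9118 → τ = 55.824·1.9118 = 106.72 kgf·cm
gear mesh 30/107 = 0.28037 → τ = 106.72·0.28037 = 29.922 kgf·cm

29.9 kgf·cm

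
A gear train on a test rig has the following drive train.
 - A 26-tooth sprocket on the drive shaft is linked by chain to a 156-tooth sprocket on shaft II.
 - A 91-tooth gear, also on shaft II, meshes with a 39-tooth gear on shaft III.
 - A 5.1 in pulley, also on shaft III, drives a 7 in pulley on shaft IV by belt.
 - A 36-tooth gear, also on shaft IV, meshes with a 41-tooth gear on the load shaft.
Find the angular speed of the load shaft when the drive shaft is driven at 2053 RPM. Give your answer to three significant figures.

chain 156/26 = 6 → 2053/6 = 342.17 RPM
gear mesh 39/91 = 0.42857 → 342.17/0.42857 = 798.39 RPM
belt 7/5.1 = 1.3725 → 798.39/1.3725 = 581.68 RPM
gear mesh 41/36 = 1.1389 → 581.68/1.1389 = 510.75 RPM

511 RPM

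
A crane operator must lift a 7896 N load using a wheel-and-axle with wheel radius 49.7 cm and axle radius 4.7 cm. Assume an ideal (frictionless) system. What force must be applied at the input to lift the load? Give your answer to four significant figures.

746.7 N

Wheel-and-axle MA = R/r = 49.7/4.7 = 10.574.
Effort = load / MA = 7896 / 10.574 = 746.7 N.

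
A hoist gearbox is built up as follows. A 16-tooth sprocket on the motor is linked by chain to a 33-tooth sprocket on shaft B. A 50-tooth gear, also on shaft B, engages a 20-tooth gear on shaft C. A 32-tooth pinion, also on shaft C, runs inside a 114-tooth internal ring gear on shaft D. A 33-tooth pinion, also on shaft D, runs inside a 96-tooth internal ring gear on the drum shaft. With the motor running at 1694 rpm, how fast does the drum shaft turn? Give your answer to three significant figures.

198 rpm

chain 33/16 = 2.0625 → 1694/2.0625 = 821.33 rpm
gear mesh 20/50 = 0.4 → 821.33/0.4 = 2053.3 rpm
internal gear 114/32 = 3.5625 → 2053.3/3.5625 = 576.37 rpm
internal gear 96/33 = 2.9091 → 576.37/2.9091 = 198.13 rpm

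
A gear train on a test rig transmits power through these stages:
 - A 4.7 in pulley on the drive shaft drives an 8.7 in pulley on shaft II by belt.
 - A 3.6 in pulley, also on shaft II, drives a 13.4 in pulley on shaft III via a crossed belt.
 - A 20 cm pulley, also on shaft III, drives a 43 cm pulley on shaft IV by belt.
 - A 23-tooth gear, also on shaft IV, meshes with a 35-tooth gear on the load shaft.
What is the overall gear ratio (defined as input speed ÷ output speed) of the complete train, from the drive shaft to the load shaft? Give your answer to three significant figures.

22.5

Each stage contributes driven/driver: belt 8.7/4.7 = 1.8511, belt 13.4/3.6 = 3.7222, belt 43/20 = 2.15, gear mesh 35/23 = 1.5217.
Overall: 1.8511 × 3.7222 × 2.15 × 1.5217 = 22.543.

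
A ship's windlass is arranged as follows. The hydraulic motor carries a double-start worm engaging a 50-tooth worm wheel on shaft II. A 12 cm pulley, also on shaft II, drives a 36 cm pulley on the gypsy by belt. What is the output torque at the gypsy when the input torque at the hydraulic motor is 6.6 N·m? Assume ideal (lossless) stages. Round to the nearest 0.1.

worm 50/2 = 25 → τ = 6.6·25 = 165 N·m
belt 36/12 = 3 → τ = 165·3 = 495 N·m

495.0 N·m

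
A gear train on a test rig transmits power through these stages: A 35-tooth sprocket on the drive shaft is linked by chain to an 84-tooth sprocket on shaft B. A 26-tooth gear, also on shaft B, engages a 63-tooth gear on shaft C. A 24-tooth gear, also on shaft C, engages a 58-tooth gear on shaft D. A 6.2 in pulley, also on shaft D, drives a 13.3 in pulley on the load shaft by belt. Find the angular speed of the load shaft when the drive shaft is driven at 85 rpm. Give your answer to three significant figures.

chain 84/35 = 2.4 → 85/2.4 = 35.417 rpm
gear mesh 63/26 = 2.4231 → 35.417/2.4231 = 14.616 rpm
gear mesh 58/24 = 2.4167 → 14.616/2.4167 = 6.0482 rpm
belt 13.3/6.2 = 2.1452 → 6.0482/2.1452 = 2.8194 rpm

2.82 rpm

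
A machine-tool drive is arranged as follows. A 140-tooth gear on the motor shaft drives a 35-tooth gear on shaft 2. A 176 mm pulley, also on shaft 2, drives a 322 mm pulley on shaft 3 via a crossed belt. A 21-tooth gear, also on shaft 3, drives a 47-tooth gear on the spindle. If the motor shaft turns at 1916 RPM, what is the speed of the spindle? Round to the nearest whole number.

Gear mesh: ratio = 35/140 = 0.25, so shaft 2 turns at 1916 / 0.25 = 7664 RPM.
Belt: ratio = 322/176 = 1.8295, so shaft 3 turns at 7664 / 1.8295 = 4189 RPM.
Gear mesh: ratio = 47/21 = 2.2381, so the spindle turns at 4189 / 2.2381 = 1871.7 RPM.

1872 RPM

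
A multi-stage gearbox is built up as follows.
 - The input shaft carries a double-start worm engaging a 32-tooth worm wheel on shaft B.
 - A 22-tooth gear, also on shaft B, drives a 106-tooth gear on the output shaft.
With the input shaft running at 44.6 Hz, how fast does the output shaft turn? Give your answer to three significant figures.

worm 32/2 = 16 → 44.6/16 = 2.7875 Hz
gear mesh 106/22 = 4.8182 → 2.7875/4.8182 = 0.57854 Hz

0.579 Hz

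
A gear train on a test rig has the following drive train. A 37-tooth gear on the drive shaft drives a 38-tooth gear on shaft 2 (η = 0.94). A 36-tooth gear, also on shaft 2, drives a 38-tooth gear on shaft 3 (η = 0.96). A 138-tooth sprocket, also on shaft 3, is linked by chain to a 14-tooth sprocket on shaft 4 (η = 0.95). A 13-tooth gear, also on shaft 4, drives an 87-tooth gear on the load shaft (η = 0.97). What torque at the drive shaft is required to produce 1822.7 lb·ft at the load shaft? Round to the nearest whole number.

Overall ratio R = 1.027 × 1.0556 × 0.10145 × 6.6923 = 0.73602; overall efficiency η = 0.94 × 0.96 × 0.95 × 0.97 = 0.8316.
Input torque = output torque / (R × η) = 1822.7 / (0.73602 × 0.8316) = 2978.1 lb·ft.

2978 lb·ft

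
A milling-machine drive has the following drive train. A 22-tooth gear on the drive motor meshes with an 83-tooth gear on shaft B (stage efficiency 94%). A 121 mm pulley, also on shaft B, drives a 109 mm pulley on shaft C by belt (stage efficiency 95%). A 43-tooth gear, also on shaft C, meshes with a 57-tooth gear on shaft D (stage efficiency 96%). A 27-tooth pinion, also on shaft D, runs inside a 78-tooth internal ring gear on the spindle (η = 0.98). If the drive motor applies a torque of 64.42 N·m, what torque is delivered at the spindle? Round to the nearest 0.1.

Gear mesh: ratio = 83/22 = 3.7727; torque at shaft B = 64.42 × 3.7727 × 0.94 = 228.46 N·m.
Belt: ratio = 109/121 = 0.90083; torque at shaft C = 228.46 × 0.90083 × 0.95 = 195.51 N·m.
Gear mesh: ratio = 57/43 = 1.3256; torque at shaft D = 195.51 × 1.3256 × 0.96 = 248.8 N·m.
Internal gear: ratio = 78/27 = 2.8889; torque at the spindle = 248.8 × 2.8889 × 0.98 = 704.37 N·m.

704.4 N·m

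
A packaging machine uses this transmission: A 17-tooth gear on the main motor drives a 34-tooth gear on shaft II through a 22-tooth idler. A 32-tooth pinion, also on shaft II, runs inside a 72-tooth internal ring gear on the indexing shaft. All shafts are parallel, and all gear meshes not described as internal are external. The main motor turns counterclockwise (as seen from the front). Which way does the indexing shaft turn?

counterclockwise

the main motor → shaft II: driver → idler → driven is 2 external meshes, 2 reversals → CCW.
shaft II → the indexing shaft: internal mesh, same direction → CCW.
2 reversals in total — an even number — so the indexing shaft turns the same way as the main motor.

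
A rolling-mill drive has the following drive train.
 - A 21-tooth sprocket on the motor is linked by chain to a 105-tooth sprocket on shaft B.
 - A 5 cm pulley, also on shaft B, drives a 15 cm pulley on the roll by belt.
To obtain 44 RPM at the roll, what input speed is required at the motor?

Overall ratio R = 5 × 3 = 15.
Required input speed = output speed × R = 44 × 15 = 660 RPM.

660 RPM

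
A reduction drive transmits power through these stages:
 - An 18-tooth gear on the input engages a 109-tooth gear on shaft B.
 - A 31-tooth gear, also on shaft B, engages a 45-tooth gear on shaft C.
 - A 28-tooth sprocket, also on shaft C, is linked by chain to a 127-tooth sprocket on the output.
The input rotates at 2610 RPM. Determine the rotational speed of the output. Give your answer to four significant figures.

Gear mesh: ratio = 109/18 = 6.0556, so shaft B turns at 2610 / 6.0556 = 431.01 RPM.
Gear mesh: ratio = 45/31 = 1.4516, so shaft C turns at 431.01 / 1.4516 = 296.92 RPM.
Chain: ratio = 127/28 = 4.5357, so the output turns at 296.92 / 4.5357 = 65.462 RPM.

65.46 RPM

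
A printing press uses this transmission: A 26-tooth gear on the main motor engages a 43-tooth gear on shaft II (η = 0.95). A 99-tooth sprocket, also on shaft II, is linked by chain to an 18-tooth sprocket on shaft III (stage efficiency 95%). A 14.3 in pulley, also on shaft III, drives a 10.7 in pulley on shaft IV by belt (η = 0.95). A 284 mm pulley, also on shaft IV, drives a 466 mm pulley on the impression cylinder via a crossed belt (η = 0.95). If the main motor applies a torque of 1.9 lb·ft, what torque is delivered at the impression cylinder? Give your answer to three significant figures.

0.571 lb·ft

gear mesh 43/26 = 1.6538 → τ = 1.9·1.6538·0.95 = 2.9852 lb·ft
chain 18/99 = 0.18182 → τ = 2.9852·0.18182·0.95 = 0.51562 lb·ft
belt 10.7/14.3 = 0.74825 → τ = 0.51562·0.74825·0.95 = 0.36653 lb·ft
belt 466/284 = 1.6408 → τ = 0.36653·1.6408·0.95 = 0.57134 lb·ft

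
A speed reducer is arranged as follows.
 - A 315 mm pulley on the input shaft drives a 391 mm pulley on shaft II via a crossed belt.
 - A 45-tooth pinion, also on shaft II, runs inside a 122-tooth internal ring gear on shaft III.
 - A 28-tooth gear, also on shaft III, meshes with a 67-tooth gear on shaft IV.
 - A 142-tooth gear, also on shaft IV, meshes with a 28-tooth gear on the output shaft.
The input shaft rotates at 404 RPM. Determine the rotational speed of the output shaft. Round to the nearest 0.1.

254.4 RPM

the input shaft → shaft II (belt, 391/315): 404 ÷ 1.2413 = 325.47 RPM
shaft II → shaft III (internal gear, 122/45): 325.47 ÷ 2.7111 = 120.05 RPM
shaft III → shaft IV (gear mesh, 67/28): 120.05 ÷ 2.3929 = 50.171 RPM
shaft IV → the output shaft (gear mesh, 28/142): 50.171 ÷ 0.19718 = 254.44 RPM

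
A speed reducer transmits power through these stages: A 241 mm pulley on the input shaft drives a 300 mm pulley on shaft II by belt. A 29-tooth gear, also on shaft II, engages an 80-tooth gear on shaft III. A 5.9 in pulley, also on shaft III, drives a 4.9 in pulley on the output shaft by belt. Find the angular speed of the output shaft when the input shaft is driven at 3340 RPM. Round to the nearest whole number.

belt 300/241 = 1.2448 → 3340/1.2448 = 2683.1 RPM
gear mesh 80/29 = 2.7586 → 2683.1/2.7586 = 972.64 RPM
belt 4.9/5.9 = 0.83051 → 972.64/0.83051 = 1171.1 RPM

1171 RPM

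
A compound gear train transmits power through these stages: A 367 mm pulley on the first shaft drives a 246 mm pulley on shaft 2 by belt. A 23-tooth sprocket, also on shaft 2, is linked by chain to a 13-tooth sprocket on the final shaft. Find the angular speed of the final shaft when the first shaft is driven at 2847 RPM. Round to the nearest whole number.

Belt: ratio = 246/367 = 0.6703, so shaft 2 turns at 2847 / 0.6703 = 4247.4 RPM.
Chain: ratio = 13/23 = 0.56522, so the final shaft turns at 4247.4 / 0.56522 = 7514.5 RPM.

7515 RPM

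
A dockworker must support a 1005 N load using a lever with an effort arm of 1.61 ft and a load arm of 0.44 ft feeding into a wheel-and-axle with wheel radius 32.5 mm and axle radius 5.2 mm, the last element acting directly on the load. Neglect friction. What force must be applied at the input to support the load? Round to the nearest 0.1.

Lever MA = effort arm / load arm = 1.61/0.44 = 3.6591.
Wheel-and-axle MA = R/r = 32.5/5.2 = 6.25.
Combined ideal MA = 3.6591 × 6.25 = 22.869.
Effort = load / MA = 1005 / 22.869 = 43.945 N.

43.9 N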